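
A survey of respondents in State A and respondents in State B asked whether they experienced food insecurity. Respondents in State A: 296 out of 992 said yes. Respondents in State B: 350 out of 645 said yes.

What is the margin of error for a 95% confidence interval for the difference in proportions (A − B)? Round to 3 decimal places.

0.048

Sample proportions: 296/992 = 0.2984, 350/645 = 0.5426.
Each SE is √(p̂(1−p̂)/n): √(0.2984·0.7016/992) = 0.01453 and √(0.5426·0.4574/645) = 0.01962.
SE(p̂₁ − p̂₂) = √(SE₁² + SE₂²) = √(0.0002111209 + 0.0003849444) = 0.02441, since the two samples are independent.
At 95% confidence z* = 1.960; margin = 1.960 × 0.02441 = 0.04784.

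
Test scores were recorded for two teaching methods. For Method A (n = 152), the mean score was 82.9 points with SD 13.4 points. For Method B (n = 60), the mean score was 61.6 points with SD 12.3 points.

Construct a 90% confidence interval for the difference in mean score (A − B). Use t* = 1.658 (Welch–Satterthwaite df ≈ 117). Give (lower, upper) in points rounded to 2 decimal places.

Per-group SEs: s₁/√n₁ = 13.4/√152 = 1.0869, s₂/√n₂ = 12.3/√60 = 1.5879.
Unpooled SE of the difference: √(1.18135161 + 2.52142641) = 1.9243.
Margin of error = t* · SE = 1.658 × 1.9243 = 3.1905.
x̄₁ − x̄₂ = 82.9 − 61.6 = 21.3000.
CI: 21.3000 ± 3.1905 = (18.11, 24.49).

(18.11, 24.49)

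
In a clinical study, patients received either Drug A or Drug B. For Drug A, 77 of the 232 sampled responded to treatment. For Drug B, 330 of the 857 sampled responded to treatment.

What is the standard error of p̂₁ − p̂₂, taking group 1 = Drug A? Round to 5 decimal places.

Sample proportions: 77/232 = 0.3319, 330/857 = 0.3851.
Each SE is √(p̂(1−p̂)/n): √(0.3319·0.6681/232) = 0.03092 and √(0.3851·0.6149/857) = 0.01662.
SE(p̂₁ − p̂₂) = √(SE₁² + SE₂²) = √(0.0009560464 + 0.0002762244) = 0.03510, since the two samples are independent.

0.03510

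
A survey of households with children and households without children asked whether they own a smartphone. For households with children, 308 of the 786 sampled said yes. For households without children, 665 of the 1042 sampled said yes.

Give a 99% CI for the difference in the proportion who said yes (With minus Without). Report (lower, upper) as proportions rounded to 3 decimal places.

Sample proportions: 308/786 = 0.3919, 665/1042 = 0.6382.
Each SE is √(p̂(1−p̂)/n): √(0.3919·0.6081/786) = 0.01741 and √(0.6382·0.3618/1042) = 0.01489.
SE(p̂₁ − p̂₂) = √(SE₁² + SE₂²) = √(0.0003031081 + 0.0002217121) = 0.02291, since the two samples are independent.
At 99% confidence z* = 2.576; margin = 2.576 × 0.02291 = 0.05902.
The difference is 0.3919 − 0.6382 = -0.2463, so the interval is -0.2463 ± 0.05902 = (-0.305, -0.187).

(-0.305, -0.187)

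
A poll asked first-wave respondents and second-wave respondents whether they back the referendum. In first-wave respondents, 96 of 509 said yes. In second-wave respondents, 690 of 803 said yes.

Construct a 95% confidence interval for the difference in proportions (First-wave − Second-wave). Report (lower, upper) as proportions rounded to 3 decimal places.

First, p̂₁ = 96/509 = 0.1886; p̂₂ = 690/803 = 0.8593.
The two standard errors are √(0.1886×0.8114/509) = 0.01734 and √(0.8593×0.1407/803) = 0.01227.
Because the samples are independent, SE_diff = √(0.01734² + 0.01227²) = 0.02124.
Using z* = 1.960 for 95%, ME = 1.960 × 0.02124 = 0.04163.
p̂₁ − p̂₂ = -0.6707; interval -0.6707 ± 0.04163 gives (-0.712, -0.629).

(-0.712, -0.629)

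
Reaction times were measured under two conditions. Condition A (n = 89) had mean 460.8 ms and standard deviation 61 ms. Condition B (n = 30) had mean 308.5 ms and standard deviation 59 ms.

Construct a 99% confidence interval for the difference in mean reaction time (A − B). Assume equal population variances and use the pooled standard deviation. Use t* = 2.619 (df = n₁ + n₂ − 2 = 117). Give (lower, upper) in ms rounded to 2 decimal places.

s_p = √[((n₁−1)s₁² + (n₂−1)s₂²)/(n₁+n₂−2)] = √[(88·61² + 29·59²)/117] = 60.5104.
SE = 60.5104·√(1/89 + 1/30) = 12.7746.
With t* = 2.619, margin = 2.619 × 12.7746 = 33.4567.
x̄₁ − x̄₂ = 460.8 − 308.5 = 152.3000; interval 152.3000 ± 33.4567 = (118.84, 185.76).

(118.84, 185.76)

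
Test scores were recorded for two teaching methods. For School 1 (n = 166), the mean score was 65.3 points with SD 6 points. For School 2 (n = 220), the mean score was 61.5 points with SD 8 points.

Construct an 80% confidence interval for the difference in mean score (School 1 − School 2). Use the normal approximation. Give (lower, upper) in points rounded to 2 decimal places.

SE₁ = s₁/√n₁ = 6/√166 = 0.4657; SE₂ = 8/√220 = 0.5394.
Independent samples, unequal variances: SE_diff = √(SE₁² + SE₂²) = √(0.21687649 + 0.29095236) = 0.7126.
z* = 1.282, so margin of error = 1.282 × 0.7126 = 0.9136.
Difference in means = 65.3 − 61.5 = 3.8000.
3.8000 ± 0.9136 → (2.89, 4.71).

(2.89, 4.71)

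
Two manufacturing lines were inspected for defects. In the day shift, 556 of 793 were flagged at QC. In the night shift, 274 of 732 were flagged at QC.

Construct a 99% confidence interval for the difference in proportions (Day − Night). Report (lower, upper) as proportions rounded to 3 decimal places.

p̂₁ = 556/793 = 0.7011 and p̂₂ = 274/732 = 0.3743.
SE₁ = √(p̂₁(1−p̂₁)/n₁) = √(0.7011·0.2989/793) = 0.01626; SE₂ = √(0.3743·0.6257/732) = 0.01789.
Independent samples: SE of the difference = √(SE₁² + SE₂²) = √(0.0002643876 + 0.0003200521) = 0.02418.
z* for 99% confidence is 2.576, so the margin of error is 2.576 × 0.02418 = 0.06229.
Point estimate p̂₁ − p̂₂ = 0.7011 − 0.3743 = 0.3268.
0.3268 ± 0.06229 → (0.265, 0.389).

(0.265, 0.389)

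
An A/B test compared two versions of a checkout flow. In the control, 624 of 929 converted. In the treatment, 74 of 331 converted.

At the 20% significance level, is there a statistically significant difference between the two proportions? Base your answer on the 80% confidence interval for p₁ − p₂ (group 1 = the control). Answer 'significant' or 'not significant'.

Sample proportions: 624/929 = 0.6717, 74/331 = 0.2236.
Each SE is √(p̂(1−p̂)/n): √(0.6717·0.3283/929) = 0.01541 and √(0.2236·0.7764/331) = 0.02290.
SE(p̂₁ − p̂₂) = √(SE₁² + SE₂²) = √(0.0002374681 + 0.00052441) = 0.02760, since the two samples are independent.
At 80% confidence z* = 1.282; margin = 1.282 × 0.02760 = 0.03538.
The difference is 0.6717 − 0.2236 = 0.4481, so the interval is 0.4481 ± 0.03538 = (0.41272, 0.48348).
The interval (0.41272, 0.48348) does not contain 0, so the difference is significant.

significant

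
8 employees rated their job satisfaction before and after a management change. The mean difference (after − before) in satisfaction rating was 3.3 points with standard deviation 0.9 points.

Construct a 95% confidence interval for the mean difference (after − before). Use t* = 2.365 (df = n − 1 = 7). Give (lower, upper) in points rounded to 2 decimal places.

Paired design: SE = s_d/√n = 0.9/√8 = 0.3182.
t* = 2.365; margin of error = 2.365 × 0.3182 = 0.7525.
3.3 ± 0.7525 → (2.55, 4.05).

(2.55, 4.05)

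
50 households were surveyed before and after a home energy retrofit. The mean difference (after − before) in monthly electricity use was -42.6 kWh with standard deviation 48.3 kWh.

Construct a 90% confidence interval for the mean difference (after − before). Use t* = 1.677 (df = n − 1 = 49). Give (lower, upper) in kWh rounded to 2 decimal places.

This is a matched-pairs design, so SE = s_d/√n = 48.3/√50 = 6.8307.
Margin = 1.677 × 6.8307 = 11.4551; the interval is -42.6 ± 11.4551 = (-54.06, -31.14).

(-54.06, -31.14)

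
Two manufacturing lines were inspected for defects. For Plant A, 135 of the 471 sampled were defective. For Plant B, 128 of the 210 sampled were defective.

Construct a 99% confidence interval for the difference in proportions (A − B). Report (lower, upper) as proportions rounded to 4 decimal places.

p̂₁ = 135/471 = 0.2866 and p̂₂ = 128/210 = 0.6095.
SE₁ = √(p̂₁(1−p̂₁)/n₁) = √(0.2866·0.7134/471) = 0.02084; SE₂ = √(0.6095·0.3905/210) = 0.03367.
Independent samples: SE of the difference = √(SE₁² + SE₂²) = √(0.0004343056 + 0.0011336689) = 0.03960.
z* for 99% confidence is 2.576, so the margin of error is 2.576 × 0.03960 = 0.10201.
Point estimate p̂₁ − p̂₂ = 0.2866 − 0.6095 = -0.3229.
-0.3229 ± 0.10201 → (-0.4249, -0.2209).

(-0.4249, -0.2209)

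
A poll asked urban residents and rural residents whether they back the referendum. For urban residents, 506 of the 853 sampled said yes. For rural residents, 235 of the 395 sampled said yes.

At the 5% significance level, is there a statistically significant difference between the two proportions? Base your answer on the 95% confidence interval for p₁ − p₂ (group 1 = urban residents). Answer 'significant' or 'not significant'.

Sample proportions: 506/853 = 0.5932, 235/395 = 0.5949.
Each SE is √(p̂(1−p̂)/n): √(0.5932·0.4068/853) = 0.01682 and √(0.5949·0.4051/395) = 0.02470.
SE(p̂₁ − p̂₂) = √(SE₁² + SE₂²) = √(0.0002829124 + 0.00061009) = 0.02988, since the two samples are independent.
At 95% confidence z* = 1.960; margin = 1.960 × 0.02988 = 0.05856.
The difference is 0.5932 − 0.5949 = -0.0017, so the interval is -0.0017 ± 0.05856 = (-0.06026, 0.05686).
The interval (-0.06026, 0.05686) contains 0, so the difference is not significant.

not significant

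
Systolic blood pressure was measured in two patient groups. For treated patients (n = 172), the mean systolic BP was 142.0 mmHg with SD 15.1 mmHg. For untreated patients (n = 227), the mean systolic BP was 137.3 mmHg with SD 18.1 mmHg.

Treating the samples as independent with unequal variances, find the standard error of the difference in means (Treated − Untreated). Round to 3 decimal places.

1.664

SE₁ = s₁/√n₁ = 15.1/√172 = 1.1514; SE₂ = 18.1/√227 = 1.2013.
Independent samples, unequal variances: SE_diff = √(SE₁² + SE₂²) = √(1.32572196 + 1.44312169) = 1.6640.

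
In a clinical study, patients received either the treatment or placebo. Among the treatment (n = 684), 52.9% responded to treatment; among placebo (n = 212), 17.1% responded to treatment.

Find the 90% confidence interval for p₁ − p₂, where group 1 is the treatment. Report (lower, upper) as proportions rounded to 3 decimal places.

Each SE is √(p̂(1−p̂)/n): √(0.5290·0.4710/684) = 0.01909 and √(0.1710·0.8290/212) = 0.02586.
SE(p̂₁ − p̂₂) = √(SE₁² + SE₂²) = √(0.0003644281 + 0.0006687396) = 0.03214, since the two samples are independent.
At 90% confidence z* = 1.645; margin = 1.645 × 0.03214 = 0.05287.
The difference is 0.5290 − 0.1710 = 0.3580, so the interval is 0.3580 ± 0.05287 = (0.305, 0.411).

(0.305, 0.411)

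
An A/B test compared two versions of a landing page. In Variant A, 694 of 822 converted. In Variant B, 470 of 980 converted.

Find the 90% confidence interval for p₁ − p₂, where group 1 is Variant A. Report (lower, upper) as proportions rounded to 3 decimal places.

Sample proportions: 694/822 = 0.8443, 470/980 = 0.4796.
Each SE is √(p̂(1−p̂)/n): √(0.8443·0.1557/822) = 0.01265 and √(0.4796·0.5204/980) = 0.01596.
SE(p̂₁ − p̂₂) = √(SE₁² + SE₂²) = √(0.0001600225 + 0.0002547216) = 0.02037, since the two samples are independent.
At 90% confidence z* = 1.645; margin = 1.645 × 0.02037 = 0.03351.
The difference is 0.8443 − 0.4796 = 0.3647, so the interval is 0.3647 ± 0.03351 = (0.331, 0.398).

(0.331, 0.398)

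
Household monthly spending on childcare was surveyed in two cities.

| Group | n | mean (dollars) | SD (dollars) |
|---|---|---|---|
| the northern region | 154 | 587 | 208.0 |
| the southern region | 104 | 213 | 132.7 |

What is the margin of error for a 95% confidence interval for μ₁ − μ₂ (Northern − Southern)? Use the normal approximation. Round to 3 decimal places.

Standard errors of each mean: 208.0/√154 = 16.7611 and 132.7/√104 = 13.0123.
SE(x̄₁ − x̄₂) = √(16.7611² + 13.0123²) = 21.2192 for independent samples with unequal variances.
With z* = 1.960, the margin is 1.960 × 21.2192 = 41.5896.

41.590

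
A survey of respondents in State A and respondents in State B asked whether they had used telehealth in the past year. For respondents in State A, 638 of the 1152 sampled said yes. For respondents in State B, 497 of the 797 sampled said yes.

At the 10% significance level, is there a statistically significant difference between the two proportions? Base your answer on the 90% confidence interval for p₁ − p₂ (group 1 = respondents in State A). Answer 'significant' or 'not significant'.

First, p̂₁ = 638/1152 = 0.5538; p̂₂ = 497/797 = 0.6236.
The two standard errors are √(0.5538×0.4462/1152) = 0.01465 and √(0.6236×0.3764/797) = 0.01716.
Because the samples are independent, SE_diff = √(0.01465² + 0.01716²) = 0.02256.
Using z* = 1.645 for 90%, ME = 1.645 × 0.02256 = 0.03711.
p̂₁ − p̂₂ = -0.0698; interval -0.0698 ± 0.03711 gives (-0.10691, -0.03269).
The interval (-0.10691, -0.03269) does not contain 0, so the difference is significant.

significant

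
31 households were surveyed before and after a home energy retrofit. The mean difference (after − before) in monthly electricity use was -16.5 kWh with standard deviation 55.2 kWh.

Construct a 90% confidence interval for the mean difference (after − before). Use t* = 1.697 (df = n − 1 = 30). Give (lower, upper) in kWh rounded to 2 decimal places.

This is a matched-pairs design, so SE = s_d/√n = 55.2/√31 = 9.9142.
Margin = 1.697 × 9.9142 = 16.8244; the interval is -16.5 ± 16.8244 = (-33.32, 0.32).

(-33.32, 0.32)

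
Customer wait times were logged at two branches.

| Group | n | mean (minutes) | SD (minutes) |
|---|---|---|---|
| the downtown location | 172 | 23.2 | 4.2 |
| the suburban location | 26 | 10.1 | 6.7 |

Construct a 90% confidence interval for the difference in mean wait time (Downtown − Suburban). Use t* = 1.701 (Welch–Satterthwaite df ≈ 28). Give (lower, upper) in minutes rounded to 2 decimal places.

(10.80, 15.40)

SE₁ = s₁/√n₁ = 4.2/√172 = 0.3202; SE₂ = 6.7/√26 = 1.3140.
Independent samples, unequal variances: SE_diff = √(SE₁² + SE₂²) = √(0.10252804 + 1.726596) = 1.3525.
t* = 1.701, so margin of error = 1.701 × 1.3525 = 2.3006.
Difference in means = 23.2 − 10.1 = 13.1000.
13.1000 ± 2.3006 → (10.80, 15.40).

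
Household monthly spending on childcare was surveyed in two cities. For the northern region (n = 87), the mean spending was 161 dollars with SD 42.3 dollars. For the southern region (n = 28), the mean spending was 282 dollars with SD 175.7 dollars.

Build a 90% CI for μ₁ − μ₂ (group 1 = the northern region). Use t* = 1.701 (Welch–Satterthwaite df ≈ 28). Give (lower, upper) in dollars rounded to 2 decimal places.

(-178.00, -64.00)

Standard errors of each mean: 42.3/√87 = 4.5350 and 175.7/√28 = 33.2042.
SE(x̄₁ − x̄₂) = √(4.5350² + 33.2042²) = 33.5125 for independent samples with unequal variances.
With t* = 1.701, the margin is 1.701 × 33.5125 = 57.0048.
x̄₁ − x̄₂ = 161 − 282 = -121.0000; the interval is -121.0000 ± 57.0048 = (-178.00, -64.00).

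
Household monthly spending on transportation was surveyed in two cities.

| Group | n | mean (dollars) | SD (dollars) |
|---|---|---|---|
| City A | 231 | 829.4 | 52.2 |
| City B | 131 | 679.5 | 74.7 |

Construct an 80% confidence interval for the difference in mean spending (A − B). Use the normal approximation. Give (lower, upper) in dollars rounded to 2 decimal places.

(140.45, 159.35)

Standard errors of each mean: 52.2/√231 = 3.4345 and 74.7/√131 = 6.5266.
SE(x̄₁ − x̄₂) = √(3.4345² + 6.5266²) = 7.3751 for independent samples with unequal variances.
With z* = 1.282, the margin is 1.282 × 7.3751 = 9.4549.
x̄₁ − x̄₂ = 829.4 − 679.5 = 149.9000; the interval is 149.9000 ± 9.4549 = (140.45, 159.35).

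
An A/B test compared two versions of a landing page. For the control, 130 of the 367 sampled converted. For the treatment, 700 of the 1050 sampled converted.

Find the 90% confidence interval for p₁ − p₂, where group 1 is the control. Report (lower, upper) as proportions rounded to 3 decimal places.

(-0.360, -0.265)

First, p̂₁ = 130/367 = 0.3542; p̂₂ = 700/1050 = 0.6667.
The two standard errors are √(0.3542×0.6458/367) = 0.02497 and √(0.6667×0.3333/1050) = 0.01455.
Because the samples are independent, SE_diff = √(0.02497² + 0.01455²) = 0.02890.
Using z* = 1.645 for 90%, ME = 1.645 × 0.02890 = 0.04754.
p̂₁ − p̂₂ = -0.3125; interval -0.3125 ± 0.04754 gives (-0.360, -0.265).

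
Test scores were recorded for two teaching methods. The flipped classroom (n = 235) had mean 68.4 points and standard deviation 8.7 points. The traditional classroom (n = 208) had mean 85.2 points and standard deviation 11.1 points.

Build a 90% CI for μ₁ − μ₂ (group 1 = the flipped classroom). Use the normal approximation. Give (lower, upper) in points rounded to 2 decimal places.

Standard errors of each mean: 8.7/√235 = 0.5675 and 11.1/√208 = 0.7696.
SE(x̄₁ − x̄₂) = √(0.5675² + 0.7696²) = 0.9562 for independent samples with unequal variances.
With z* = 1.645, the margin is 1.645 × 0.9562 = 1.5729.
x̄₁ − x̄₂ = 68.4 − 85.2 = -16.8000; the interval is -16.8000 ± 1.5729 = (-18.37, -15.23).

(-18.37, -15.23)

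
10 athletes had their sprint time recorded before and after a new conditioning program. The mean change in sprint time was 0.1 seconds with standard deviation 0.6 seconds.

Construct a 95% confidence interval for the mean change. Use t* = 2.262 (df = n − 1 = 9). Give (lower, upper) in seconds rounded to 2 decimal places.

(-0.33, 0.53)

This is a matched-pairs design, so SE = s_d/√n = 0.6/√10 = 0.1897.
Margin = 2.262 × 0.1897 = 0.4291; the interval is 0.1 ± 0.4291 = (-0.33, 0.53).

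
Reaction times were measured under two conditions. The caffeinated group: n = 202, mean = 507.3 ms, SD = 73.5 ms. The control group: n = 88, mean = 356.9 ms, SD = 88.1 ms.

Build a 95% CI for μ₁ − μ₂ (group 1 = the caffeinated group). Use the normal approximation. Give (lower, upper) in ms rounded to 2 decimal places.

(129.39, 171.41)

Standard errors of each mean: 73.5/√202 = 5.1714 and 88.1/√88 = 9.3915.
SE(x̄₁ − x̄₂) = √(5.1714² + 9.3915²) = 10.7212 for independent samples with unequal variances.
With z* = 1.960, the margin is 1.960 × 10.7212 = 21.0136.
x̄₁ − x̄₂ = 507.3 − 356.9 = 150.4000; the interval is 150.4000 ± 21.0136 = (129.39, 171.41).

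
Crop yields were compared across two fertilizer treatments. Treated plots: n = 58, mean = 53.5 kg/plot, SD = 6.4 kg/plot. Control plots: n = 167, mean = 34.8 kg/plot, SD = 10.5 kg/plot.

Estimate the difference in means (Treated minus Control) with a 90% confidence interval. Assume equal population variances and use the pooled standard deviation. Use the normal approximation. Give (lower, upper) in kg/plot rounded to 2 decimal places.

(16.29, 21.11)

Pooled variance s_p² = [57·6.4² + 166·10.5²] / (58+167−2) = 92.5391, so s_p = 9.6197.
SE_diff = s_p·√(1/n₁ + 1/n₂) = 9.6197·√(1/58 + 1/167) = 1.4662.
z* = 1.645; margin = 1.645 × 1.4662 = 2.4119.
Difference = 53.5 − 34.8 = 18.7000.
18.7000 ± 2.4119 → (16.29, 21.11).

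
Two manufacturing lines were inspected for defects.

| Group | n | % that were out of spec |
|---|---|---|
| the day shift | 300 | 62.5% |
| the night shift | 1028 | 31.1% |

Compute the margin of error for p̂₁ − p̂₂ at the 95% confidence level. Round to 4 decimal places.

SE₁ = √(p̂₁(1−p̂₁)/n₁) = √(0.6250·0.3750/300) = 0.02795; SE₂ = √(0.3110·0.6890/1028) = 0.01444.
Independent samples: SE of the difference = √(SE₁² + SE₂²) = √(0.0007812025 + 0.0002085136) = 0.03146.
z* for 95% confidence is 1.960, so the margin of error is 1.960 × 0.03146 = 0.06166.

0.0617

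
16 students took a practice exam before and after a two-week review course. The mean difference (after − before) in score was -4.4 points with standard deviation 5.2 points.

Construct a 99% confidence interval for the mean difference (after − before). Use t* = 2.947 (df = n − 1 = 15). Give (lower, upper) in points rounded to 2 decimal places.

(-8.23, -0.57)

Paired design: SE = s_d/√n = 5.2/√16 = 1.3000.
t* = 2.947; margin of error = 2.947 × 1.3000 = 3.8311.
-4.4 ± 3.8311 → (-8.23, -0.57).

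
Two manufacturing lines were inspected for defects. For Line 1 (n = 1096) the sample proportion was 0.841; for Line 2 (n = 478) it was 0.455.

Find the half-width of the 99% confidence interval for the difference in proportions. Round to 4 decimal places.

0.0652

SE₁ = √(p̂₁(1−p̂₁)/n₁) = √(0.8410·0.1590/1096) = 0.01105; SE₂ = √(0.4550·0.5450/478) = 0.02278.
Independent samples: SE of the difference = √(SE₁² + SE₂²) = √(0.0001221025 + 0.0005189284) = 0.02532.
z* for 99% confidence is 2.576, so the margin of error is 2.576 × 0.02532 = 0.06522.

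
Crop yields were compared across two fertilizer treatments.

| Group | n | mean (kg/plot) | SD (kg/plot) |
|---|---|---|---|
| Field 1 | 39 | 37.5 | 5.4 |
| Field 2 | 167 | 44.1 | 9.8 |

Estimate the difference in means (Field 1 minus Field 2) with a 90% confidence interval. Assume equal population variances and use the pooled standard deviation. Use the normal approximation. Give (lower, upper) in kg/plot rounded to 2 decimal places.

(-9.27, -3.93)

Pooled variance s_p² = [38·5.4² + 166·9.8²] / (39+167−2) = 83.5820, so s_p = 9.1423.
SE_diff = s_p·√(1/n₁ + 1/n₂) = 9.1423·√(1/39 + 1/167) = 1.6259.
z* = 1.645; margin = 1.645 × 1.6259 = 2.6746.
Difference = 37.5 − 44.1 = -6.6000.
-6.6000 ± 2.6746 → (-9.27, -3.93).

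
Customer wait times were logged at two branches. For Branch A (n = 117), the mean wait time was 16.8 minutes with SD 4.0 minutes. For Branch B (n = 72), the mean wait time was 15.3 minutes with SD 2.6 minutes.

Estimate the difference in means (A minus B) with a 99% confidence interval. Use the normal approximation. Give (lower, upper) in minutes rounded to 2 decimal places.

(0.26, 2.74)

SE₁ = s₁/√n₁ = 4.0/√117 = 0.3698; SE₂ = 2.6/√72 = 0.3064.
Independent samples, unequal variances: SE_diff = √(SE₁² + SE₂²) = √(0.13675204 + 0.09388096) = 0.4802.
z* = 2.576, so margin of error = 2.576 × 0.4802 = 1.2370.
Difference in means = 16.8 − 15.3 = 1.5000.
1.5000 ± 1.2370 → (0.26, 2.74).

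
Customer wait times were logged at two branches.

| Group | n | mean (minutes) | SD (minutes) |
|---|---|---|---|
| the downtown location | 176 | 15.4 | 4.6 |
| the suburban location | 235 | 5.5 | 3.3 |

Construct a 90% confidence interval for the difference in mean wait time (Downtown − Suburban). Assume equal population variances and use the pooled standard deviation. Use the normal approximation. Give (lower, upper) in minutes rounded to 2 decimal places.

s_p = √[((n₁−1)s₁² + (n₂−1)s₂²)/(n₁+n₂−2)] = √[(175·4.6² + 234·3.3²)/409] = 3.9095.
SE = 3.9095·√(1/176 + 1/235) = 0.3897.
With z* = 1.645, margin = 1.645 × 0.3897 = 0.6411.
x̄₁ − x̄₂ = 15.4 − 5.5 = 9.9000; interval 9.9000 ± 0.6411 = (9.26, 10.54).

(9.26, 10.54)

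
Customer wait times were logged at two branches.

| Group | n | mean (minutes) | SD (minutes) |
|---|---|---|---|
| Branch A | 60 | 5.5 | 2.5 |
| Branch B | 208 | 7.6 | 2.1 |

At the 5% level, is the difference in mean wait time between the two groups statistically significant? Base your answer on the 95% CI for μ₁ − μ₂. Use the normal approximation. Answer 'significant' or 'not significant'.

significant

SE₁ = s₁/√n₁ = 2.5/√60 = 0.3227; SE₂ = 2.1/√208 = 0.1456.
Independent samples, unequal variances: SE_diff = √(SE₁² + SE₂²) = √(0.10413529 + 0.02119936) = 0.3540.
z* = 1.960, so margin of error = 1.960 × 0.3540 = 0.6938.
Difference in means = 5.5 − 7.6 = -2.1000.
-2.1000 ± 0.6938 → (-2.7938, -1.4062).
The interval (-2.7938, -1.4062) does not contain 0, so the difference is significant.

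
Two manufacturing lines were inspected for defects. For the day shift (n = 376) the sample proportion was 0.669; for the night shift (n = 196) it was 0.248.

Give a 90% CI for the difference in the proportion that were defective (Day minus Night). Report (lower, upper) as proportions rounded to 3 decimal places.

SE₁ = √(p̂₁(1−p̂₁)/n₁) = √(0.6690·0.3310/376) = 0.02427; SE₂ = √(0.2480·0.7520/196) = 0.03085.
Independent samples: SE of the difference = √(SE₁² + SE₂²) = √(0.0005890329 + 0.0009517225) = 0.03925.
z* for 90% confidence is 1.645, so the margin of error is 1.645 × 0.03925 = 0.06457.
Point estimate p̂₁ − p̂₂ = 0.6690 − 0.2480 = 0.4210.
0.4210 ± 0.06457 → (0.356, 0.486).

(0.356, 0.486)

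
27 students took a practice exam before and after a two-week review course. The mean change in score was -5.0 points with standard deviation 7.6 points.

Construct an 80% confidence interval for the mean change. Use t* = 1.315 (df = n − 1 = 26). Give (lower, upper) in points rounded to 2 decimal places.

This is a matched-pairs design, so SE = s_d/√n = 7.6/√27 = 1.4626.
Margin = 1.315 × 1.4626 = 1.9233; the interval is -5.0 ± 1.9233 = (-6.92, -3.08).

(-6.92, -3.08)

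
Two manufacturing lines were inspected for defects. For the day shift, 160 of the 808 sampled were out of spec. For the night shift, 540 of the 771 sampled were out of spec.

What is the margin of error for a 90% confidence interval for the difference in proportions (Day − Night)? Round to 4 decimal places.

0.0356

First, p̂₁ = 160/808 = 0.1980; p̂₂ = 540/771 = 0.7004.
The two standard errors are √(0.1980×0.8020/808) = 0.01402 and √(0.7004×0.2996/771) = 0.01650.
Because the samples are independent, SE_diff = √(0.01402² + 0.01650²) = 0.02165.
Using z* = 1.645 for 90%, ME = 1.645 × 0.02165 = 0.03561.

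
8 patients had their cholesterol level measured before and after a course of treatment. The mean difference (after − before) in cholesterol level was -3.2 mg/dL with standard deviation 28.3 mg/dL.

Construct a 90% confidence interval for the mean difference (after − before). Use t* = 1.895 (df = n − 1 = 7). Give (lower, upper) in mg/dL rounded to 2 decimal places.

(-22.16, 15.76)

This is a matched-pairs design, so SE = s_d/√n = 28.3/√8 = 10.0056.
Margin = 1.895 × 10.0056 = 18.9606; the interval is -3.2 ± 18.9606 = (-22.16, 15.76).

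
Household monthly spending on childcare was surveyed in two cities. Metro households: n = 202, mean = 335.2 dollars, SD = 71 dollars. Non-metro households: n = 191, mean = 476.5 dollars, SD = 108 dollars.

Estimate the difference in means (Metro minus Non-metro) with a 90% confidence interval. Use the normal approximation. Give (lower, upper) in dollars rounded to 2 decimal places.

SE₁ = s₁/√n₁ = 71/√202 = 4.9955; SE₂ = 108/√191 = 7.8146.
Independent samples, unequal variances: SE_diff = √(SE₁² + SE₂²) = √(24.95502025 + 61.06797316) = 9.2749.
z* = 1.645, so margin of error = 1.645 × 9.2749 = 15.2572.
Difference in means = 335.2 − 476.5 = -141.3000.
-141.3000 ± 15.2572 → (-156.56, -126.04).

(-156.56, -126.04)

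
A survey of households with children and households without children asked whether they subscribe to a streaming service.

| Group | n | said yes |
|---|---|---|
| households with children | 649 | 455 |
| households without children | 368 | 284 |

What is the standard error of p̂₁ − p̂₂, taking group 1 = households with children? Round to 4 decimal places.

0.0283

p̂₁ = 455/649 = 0.7011 and p̂₂ = 284/368 = 0.7717.
SE₁ = √(p̂₁(1−p̂₁)/n₁) = √(0.7011·0.2989/649) = 0.01797; SE₂ = √(0.7717·0.2283/368) = 0.02188.
Independent samples: SE of the difference = √(SE₁² + SE₂²) = √(0.0003229209 + 0.0004787344) = 0.02831.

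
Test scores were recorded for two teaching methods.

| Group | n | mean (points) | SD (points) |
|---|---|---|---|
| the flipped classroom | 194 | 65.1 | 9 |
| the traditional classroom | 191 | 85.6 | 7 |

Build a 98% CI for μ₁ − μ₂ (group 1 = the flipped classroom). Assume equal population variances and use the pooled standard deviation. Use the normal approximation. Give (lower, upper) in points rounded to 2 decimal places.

Pooled variance s_p² = [193·9² + 190·7²] / (194+191−2) = 65.1253, so s_p = 8.0700.
SE_diff = s_p·√(1/n₁ + 1/n₂) = 8.0700·√(1/194 + 1/191) = 0.8226.
z* = 2.326; margin = 2.326 × 0.8226 = 1.9134.
Difference = 65.1 − 85.6 = -20.5000.
-20.5000 ± 1.9134 → (-22.41, -18.59).

(-22.41, -18.59)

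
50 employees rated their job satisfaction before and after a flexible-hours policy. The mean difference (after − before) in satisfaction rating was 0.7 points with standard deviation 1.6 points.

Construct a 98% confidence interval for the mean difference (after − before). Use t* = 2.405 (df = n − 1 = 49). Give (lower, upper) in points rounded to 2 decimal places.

(0.16, 1.24)

This is a matched-pairs design, so SE = s_d/√n = 1.6/√50 = 0.2263.
Margin = 2.405 × 0.2263 = 0.5443; the interval is 0.7 ± 0.5443 = (0.16, 1.24).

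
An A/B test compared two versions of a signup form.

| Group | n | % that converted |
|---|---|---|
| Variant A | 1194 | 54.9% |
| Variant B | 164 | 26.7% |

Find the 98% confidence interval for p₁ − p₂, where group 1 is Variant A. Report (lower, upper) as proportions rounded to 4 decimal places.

(0.1949, 0.3691)

The two standard errors are √(0.5490×0.4510/1194) = 0.01440 and √(0.2670×0.7330/164) = 0.03455.
Because the samples are independent, SE_diff = √(0.01440² + 0.03455²) = 0.03743.
Using z* = 2.326 for 98%, ME = 2.326 × 0.03743 = 0.08706.
p̂₁ − p̂₂ = 0.2820; interval 0.2820 ± 0.08706 gives (0.1949, 0.3691).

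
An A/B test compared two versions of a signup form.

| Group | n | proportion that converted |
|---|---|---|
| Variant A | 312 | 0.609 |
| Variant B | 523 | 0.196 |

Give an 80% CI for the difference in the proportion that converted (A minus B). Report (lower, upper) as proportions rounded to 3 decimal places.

(0.371, 0.455)

Each SE is √(p̂(1−p̂)/n): √(0.6090·0.3910/312) = 0.02763 and √(0.1960·0.8040/523) = 0.01736.
SE(p̂₁ − p̂₂) = √(SE₁² + SE₂²) = √(0.0007634169 + 0.0003013696) = 0.03263, since the two samples are independent.
At 80% confidence z* = 1.282; margin = 1.282 × 0.03263 = 0.04183.
The difference is 0.6090 − 0.1960 = 0.4130, so the interval is 0.4130 ± 0.04183 = (0.371, 0.455).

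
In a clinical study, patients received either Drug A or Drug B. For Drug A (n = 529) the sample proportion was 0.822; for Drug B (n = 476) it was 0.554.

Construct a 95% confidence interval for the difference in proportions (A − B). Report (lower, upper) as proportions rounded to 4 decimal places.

SE₁ = √(p̂₁(1−p̂₁)/n₁) = √(0.8220·0.1780/529) = 0.01663; SE₂ = √(0.5540·0.4460/476) = 0.02278.
Independent samples: SE of the difference = √(SE₁² + SE₂²) = √(0.0002765569 + 0.0005189284) = 0.02820.
z* for 95% confidence is 1.960, so the margin of error is 1.960 × 0.02820 = 0.05527.
Point estimate p̂₁ − p̂₂ = 0.8220 − 0.5540 = 0.2680.
0.2680 ± 0.05527 → (0.2127, 0.3233).

(0.2127, 0.3233)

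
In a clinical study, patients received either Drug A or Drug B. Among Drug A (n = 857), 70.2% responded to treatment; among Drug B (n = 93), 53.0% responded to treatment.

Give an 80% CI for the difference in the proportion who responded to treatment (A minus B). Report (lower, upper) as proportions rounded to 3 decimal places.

(0.103, 0.241)

SE₁ = √(p̂₁(1−p̂₁)/n₁) = √(0.7020·0.2980/857) = 0.01562; SE₂ = √(0.5300·0.4700/93) = 0.05175.
Independent samples: SE of the difference = √(SE₁² + SE₂²) = √(0.0002439844 + 0.0026780625) = 0.05406.
z* for 80% confidence is 1.282, so the margin of error is 1.282 × 0.05406 = 0.06930.
Point estimate p̂₁ − p̂₂ = 0.7020 − 0.5300 = 0.1720.
0.1720 ± 0.06930 → (0.103, 0.241).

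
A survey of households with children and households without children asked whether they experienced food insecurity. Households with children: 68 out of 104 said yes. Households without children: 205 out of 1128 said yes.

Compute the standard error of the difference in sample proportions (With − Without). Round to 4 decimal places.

0.0480

p̂₁ = 68/104 = 0.6538 and p̂₂ = 205/1128 = 0.1817.
SE₁ = √(p̂₁(1−p̂₁)/n₁) = √(0.6538·0.3462/104) = 0.04665; SE₂ = √(0.1817·0.8183/1128) = 0.01148.
Independent samples: SE of the difference = √(SE₁² + SE₂²) = √(0.0021762225 + 0.0001317904) = 0.04804.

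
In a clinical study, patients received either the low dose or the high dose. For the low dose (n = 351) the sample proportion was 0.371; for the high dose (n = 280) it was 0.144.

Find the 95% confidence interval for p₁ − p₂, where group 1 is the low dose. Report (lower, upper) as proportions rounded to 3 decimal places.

(0.162, 0.292)

Each SE is √(p̂(1−p̂)/n): √(0.3710·0.6290/351) = 0.02578 and √(0.1440·0.8560/280) = 0.02098.
SE(p̂₁ − p̂₂) = √(SE₁² + SE₂²) = √(0.0006646084 + 0.0004401604) = 0.03324, since the two samples are independent.
At 95% confidence z* = 1.960; margin = 1.960 × 0.03324 = 0.06515.
The difference is 0.3710 − 0.1440 = 0.2270, so the interval is 0.2270 ± 0.06515 = (0.162, 0.292).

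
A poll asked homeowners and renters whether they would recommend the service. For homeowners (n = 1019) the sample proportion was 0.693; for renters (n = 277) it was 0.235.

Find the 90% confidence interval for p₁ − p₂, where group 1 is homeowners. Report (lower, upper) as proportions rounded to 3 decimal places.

(0.410, 0.506)

Each SE is √(p̂(1−p̂)/n): √(0.6930·0.3070/1019) = 0.01445 and √(0.2350·0.7650/277) = 0.02548.
SE(p̂₁ − p̂₂) = √(SE₁² + SE₂²) = √(0.0002088025 + 0.0006492304) = 0.02929, since the two samples are independent.
At 90% confidence z* = 1.645; margin = 1.645 × 0.02929 = 0.04818.
The difference is 0.6930 − 0.2350 = 0.4580, so the interval is 0.4580 ± 0.04818 = (0.410, 0.506).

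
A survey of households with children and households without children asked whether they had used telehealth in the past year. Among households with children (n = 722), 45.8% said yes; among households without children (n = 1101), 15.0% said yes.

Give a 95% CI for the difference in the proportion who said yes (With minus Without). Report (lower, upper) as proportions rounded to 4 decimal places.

(0.2660, 0.3500)

SE₁ = √(p̂₁(1−p̂₁)/n₁) = √(0.4580·0.5420/722) = 0.01854; SE₂ = √(0.1500·0.8500/1101) = 0.01076.
Independent samples: SE of the difference = √(SE₁² + SE₂²) = √(0.0003437316 + 0.0001157776) = 0.02144.
z* for 95% confidence is 1.960, so the margin of error is 1.960 × 0.02144 = 0.04202.
Point estimate p̂₁ − p̂₂ = 0.4580 − 0.1500 = 0.3080.
0.3080 ± 0.04202 → (0.2660, 0.3500).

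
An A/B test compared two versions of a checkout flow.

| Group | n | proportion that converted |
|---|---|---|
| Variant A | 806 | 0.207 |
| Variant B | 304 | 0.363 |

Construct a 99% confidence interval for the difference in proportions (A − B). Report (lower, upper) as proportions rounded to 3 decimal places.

(-0.236, -0.076)

The two standard errors are √(0.2070×0.7930/806) = 0.01427 and √(0.3630×0.6370/304) = 0.02758.
Because the samples are independent, SE_diff = √(0.01427² + 0.02758²) = 0.03105.
Using z* = 2.576 for 99%, ME = 2.576 × 0.03105 = 0.07998.
p̂₁ − p̂₂ = -0.1560; interval -0.1560 ± 0.07998 gives (-0.236, -0.076).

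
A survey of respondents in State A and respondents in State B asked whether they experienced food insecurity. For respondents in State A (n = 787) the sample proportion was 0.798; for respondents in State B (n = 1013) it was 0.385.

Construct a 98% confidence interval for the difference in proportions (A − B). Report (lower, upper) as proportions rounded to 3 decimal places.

(0.364, 0.462)

SE₁ = √(p̂₁(1−p̂₁)/n₁) = √(0.7980·0.2020/787) = 0.01431; SE₂ = √(0.3850·0.6150/1013) = 0.01529.
Independent samples: SE of the difference = √(SE₁² + SE₂²) = √(0.0002047761 + 0.0002337841) = 0.02094.
z* for 98% confidence is 2.326, so the margin of error is 2.326 × 0.02094 = 0.04871.
Point estimate p̂₁ − p̂₂ = 0.7980 − 0.3850 = 0.4130.
0.4130 ± 0.04871 → (0.364, 0.462).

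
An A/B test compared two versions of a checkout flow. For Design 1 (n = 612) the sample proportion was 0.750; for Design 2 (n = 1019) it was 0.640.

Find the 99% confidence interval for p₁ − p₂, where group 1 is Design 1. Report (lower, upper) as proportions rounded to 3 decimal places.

(0.051, 0.169)

SE₁ = √(p̂₁(1−p̂₁)/n₁) = √(0.7500·0.2500/612) = 0.01750; SE₂ = √(0.6400·0.3600/1019) = 0.01504.
Independent samples: SE of the difference = √(SE₁² + SE₂²) = √(0.00030625 + 0.0002262016) = 0.02307.
z* for 99% confidence is 2.576, so the margin of error is 2.576 × 0.02307 = 0.05943.
Point estimate p̂₁ − p̂₂ = 0.7500 − 0.6400 = 0.1100.
0.1100 ± 0.05943 → (0.051, 0.169).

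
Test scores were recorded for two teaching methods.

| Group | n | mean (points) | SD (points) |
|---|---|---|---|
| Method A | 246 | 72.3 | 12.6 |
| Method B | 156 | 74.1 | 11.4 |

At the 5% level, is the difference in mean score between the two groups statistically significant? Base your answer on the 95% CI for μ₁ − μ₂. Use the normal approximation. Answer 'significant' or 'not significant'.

Standard errors of each mean: 12.6/√246 = 0.8033 and 11.4/√156 = 0.9127.
SE(x̄₁ − x̄₂) = √(0.8033² + 0.9127²) = 1.2159 for independent samples with unequal variances.
With z* = 1.960, the margin is 1.960 × 1.2159 = 2.3832.
x̄₁ − x̄₂ = 72.3 − 74.1 = -1.8000; the interval is -1.8000 ± 2.3832 = (-4.1832, 0.5832).
The interval (-4.1832, 0.5832) contains 0, so the difference is not significant.

not significant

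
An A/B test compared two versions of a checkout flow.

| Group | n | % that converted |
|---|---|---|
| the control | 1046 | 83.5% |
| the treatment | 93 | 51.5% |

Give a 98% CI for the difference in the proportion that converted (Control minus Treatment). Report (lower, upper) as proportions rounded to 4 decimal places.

(0.1965, 0.4435)

SE₁ = √(p̂₁(1−p̂₁)/n₁) = √(0.8350·0.1650/1046) = 0.01148; SE₂ = √(0.5150·0.4850/93) = 0.05182.
Independent samples: SE of the difference = √(SE₁² + SE₂²) = √(0.0001317904 + 0.0026853124) = 0.05308.
z* for 98% confidence is 2.326, so the margin of error is 2.326 × 0.05308 = 0.12346.
Point estimate p̂₁ − p̂₂ = 0.8350 − 0.5150 = 0.3200.
0.3200 ± 0.12346 → (0.1965, 0.4435).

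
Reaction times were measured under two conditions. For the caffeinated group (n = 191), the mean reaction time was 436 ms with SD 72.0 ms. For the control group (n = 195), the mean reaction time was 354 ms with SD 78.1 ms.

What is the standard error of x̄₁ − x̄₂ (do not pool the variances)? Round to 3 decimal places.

Per-group SEs: s₁/√n₁ = 72.0/√191 = 5.2097, s₂/√n₂ = 78.1/√195 = 5.5929.
Unpooled SE of the difference: √(27.14097409 + 31.28053041) = 7.6434.

7.643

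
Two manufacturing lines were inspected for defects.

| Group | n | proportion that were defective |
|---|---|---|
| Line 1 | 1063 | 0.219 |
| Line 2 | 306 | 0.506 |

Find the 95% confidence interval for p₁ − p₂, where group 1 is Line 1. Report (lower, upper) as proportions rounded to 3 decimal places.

Each SE is √(p̂(1−p̂)/n): √(0.2190·0.7810/1063) = 0.01268 and √(0.5060·0.4940/306) = 0.02858.
SE(p̂₁ − p̂₂) = √(SE₁² + SE₂²) = √(0.0001607824 + 0.0008168164) = 0.03127, since the two samples are independent.
At 95% confidence z* = 1.960; margin = 1.960 × 0.03127 = 0.06129.
The difference is 0.2190 − 0.5060 = -0.2870, so the interval is -0.2870 ± 0.06129 = (-0.348, -0.226).

(-0.348, -0.226)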